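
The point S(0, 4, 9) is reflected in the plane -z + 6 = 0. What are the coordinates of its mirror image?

(0, 4, 3)

With n = (0, 0, -1), the signed offset is (n·S − (-6))/|n|² = -3/1 = -3.
S' = S − 2t·n = (0, 4, 9) − (-6)·(0, 0, -1) = (0, 4, 3).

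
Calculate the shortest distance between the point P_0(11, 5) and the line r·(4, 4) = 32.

The normal to the line is n = (4, 4) with |n| = 4√2.
|n·P_0 − 32| = |64 − 32| = 32, so the distance is 32/(4√2) = 4√2.

4√2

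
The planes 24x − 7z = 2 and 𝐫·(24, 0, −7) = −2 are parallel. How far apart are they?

Both planes have normal n = (24, 0, −7), |n| = 25. Any point on the first plane is at distance |(-2) − 2|/|n| = 4/25 from the second.

4/25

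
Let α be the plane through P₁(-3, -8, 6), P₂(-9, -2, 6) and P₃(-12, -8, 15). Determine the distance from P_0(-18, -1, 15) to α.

P₁P₂ = (-6, 6, 0) and P₁P₃ = (-9, 0, 9), so a normal is n = P₁P₂ × P₁P₃ = (54, 54, 54).
n = (54, 54, 54); n·P − (-270) = 54; |n| = 54√3; distance = 54/(54√3) = √3/3.

1/√3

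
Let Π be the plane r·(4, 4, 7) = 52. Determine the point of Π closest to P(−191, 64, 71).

n = (4, 4, 7), |n|² = 81, and n·P − 52 = -63.
t = -63/81 = -7/9, so the foot is P − t·n = (−191, 64, 71) − (-7/9)·(4, 4, 7) = (−1691/9, 604/9, 688/9).

(-1691/9, 604/9, 688/9)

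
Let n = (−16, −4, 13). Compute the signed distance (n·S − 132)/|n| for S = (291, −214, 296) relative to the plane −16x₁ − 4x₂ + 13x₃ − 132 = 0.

-4

n·S − 132 = -84.
|n| = 21, so the signed distance is -84/21 = -4.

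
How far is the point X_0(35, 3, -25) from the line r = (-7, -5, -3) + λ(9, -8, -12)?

34

Direction vector d = (9, -8, -12).
AP = (42, 8, -22); AP·d = 578, |AP|² = 2312, |d|² = 289.
distance² = |AP|² − (AP·d)²/|d|² = 2312 − 334084/289 = 1156, so the distance is 34.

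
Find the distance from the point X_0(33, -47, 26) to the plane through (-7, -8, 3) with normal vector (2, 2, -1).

The plane has equation n·(r − (-7, -8, 3)) = 0, i.e. n·r = -33.
d = |2·33 + 2·(-47) + (-1)·26 − (-33)| / √(4 + 4 + 1) = |-21| / 3 = 7.

7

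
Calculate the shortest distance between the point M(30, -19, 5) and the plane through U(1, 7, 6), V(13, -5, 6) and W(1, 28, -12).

1

UV = (12, -12, 0) and UW = (0, 21, -18), so a normal is n = UV × UW = (216, 216, 252).
Then n·(30, -19, 5) - 3240 = 396.
|n| = √(46656 + 46656 + 63504) = 396, so the distance is |396|/396 = 1.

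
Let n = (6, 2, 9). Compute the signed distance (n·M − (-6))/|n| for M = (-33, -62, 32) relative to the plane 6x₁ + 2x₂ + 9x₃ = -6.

-28/11

n·M − (-6) = -28.
|n| = 11, so the signed distance is -28/11.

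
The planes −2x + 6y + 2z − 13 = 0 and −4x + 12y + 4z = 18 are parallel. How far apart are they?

2√11/11

Divide the second equation by 2 to match normals: −2x + 6y + 2z = 9.
Both planes have normal n = (−2, 6, 2), |n| = 2√11. Any point on the first plane is at distance |9 − 13|/|n| = 4/(2√11) = 2/√11 from the second.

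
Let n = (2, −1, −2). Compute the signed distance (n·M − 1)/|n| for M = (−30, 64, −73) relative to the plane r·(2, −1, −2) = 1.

n·M − 1 = 21.
|n| = 3, so the signed distance is 21/3 = 7.

7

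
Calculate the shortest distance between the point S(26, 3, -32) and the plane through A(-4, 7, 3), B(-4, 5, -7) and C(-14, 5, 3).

5√3/3

AB = (0, -2, -10) and AC = (-10, -2, 0), so a normal is n = AB × AC = (-20, 100, -20).
Then n·(26, 3, -32) - 720 = -300.
|n| = √(400 + 10000 + 400) = 60√3, so the distance is |-300|/(60√3) = 5/√3.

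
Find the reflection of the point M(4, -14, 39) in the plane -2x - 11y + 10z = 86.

(12, 30, -1)

n = (-2, -11, 10), |n|² = 225, n·M − 86 = 450, so t = 450/225 = 2.
Foot F = M − 2·n = (8, 8, 19); the reflection is 2F − M = (12, 30, -1).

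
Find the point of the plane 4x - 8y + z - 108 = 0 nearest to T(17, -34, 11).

The perpendicular from T has direction n = (4, -8, 1): r = (17, -34, 11) + μ(4, -8, 1).
Substitute into the plane: n·(T + μn) = 108 gives 351 + 81μ = 108, so μ = -3.
Foot = (17, -34, 11) + (-3)·(4, -8, 1) = (5, -10, 8).

(5, -10, 8)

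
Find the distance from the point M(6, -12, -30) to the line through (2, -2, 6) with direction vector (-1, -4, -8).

Direction vector d = (-1, -4, -8).
AP = (4, -10, -36); AP·d = 324, |AP|² = 1412, |d|² = 81.
distance² = |AP|² − (AP·d)²/|d|² = 1412 − 104976/81 = 116, so the distance is 2√29.

2√29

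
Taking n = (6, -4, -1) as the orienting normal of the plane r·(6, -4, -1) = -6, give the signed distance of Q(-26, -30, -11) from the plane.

-19/√53

n·Q − (-6) = -19.
|n| = √53, so the signed distance is -19/√53.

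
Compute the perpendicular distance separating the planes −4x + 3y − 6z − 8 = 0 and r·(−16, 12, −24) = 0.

Divide the second equation by 4 to match normals: −4x + 3y − 6z = 0.
Both planes have normal n = (−4, 3, −6), |n| = √61. Any point on the first plane is at distance |0 − 8|/|n| = 8/√61 = 8√61/61 from the second.

8/√61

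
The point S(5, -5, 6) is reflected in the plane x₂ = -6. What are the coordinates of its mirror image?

n = (0, 1, 0), |n|² = 1, n·S − (-6) = 1, so t = 1/1 = 1.
Foot F = S − 1·n = (5, -6, 6); the reflection is 2F − S = (5, -7, 6).

(5, -7, 6)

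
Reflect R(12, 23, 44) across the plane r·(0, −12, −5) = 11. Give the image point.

(12, -49, 14)

n = (0, −12, −5), |n|² = 169, n·R − 11 = -507, so t = -507/169 = -3.
Foot F = R − (-3)·n = (12, −13, 29); the reflection is 2F − R = (12, −49, 14).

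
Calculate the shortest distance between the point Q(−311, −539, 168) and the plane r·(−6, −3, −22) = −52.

d = |(-6)·(-311) + (-3)·(-539) + (-22)·168 − (-52)| / √(36 + 9 + 484) = |-161| / 23 = 7.

7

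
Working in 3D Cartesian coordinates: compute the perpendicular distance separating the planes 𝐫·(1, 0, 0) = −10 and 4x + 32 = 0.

2

Divide the second equation by 4 to match normals: x = -8.
Both planes have normal n = (1, 0, 0), |n| = 1. Any point on the first plane is at distance |(-8) − (-10)|/|n| = 2/1 = 2 from the second.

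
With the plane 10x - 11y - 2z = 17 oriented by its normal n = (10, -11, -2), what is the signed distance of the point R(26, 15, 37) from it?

n·R − 17 = 4.
|n| = 15, so the signed distance is 4/15.

4/15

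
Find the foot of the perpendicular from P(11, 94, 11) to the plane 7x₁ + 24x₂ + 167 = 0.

n = (7, 24, 0), |n|² = 625, and n·P − (-167) = 2500.
t = 2500/625 = 4, so the foot is P − t·n = (11, 94, 11) − 4·(7, 24, 0) = (−17, −2, 11).

(-17, -2, 11)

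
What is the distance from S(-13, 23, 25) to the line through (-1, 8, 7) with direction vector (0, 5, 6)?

12

Direction vector d = (0, 5, 6).
AP = (-12, 15, 18); AP·d = 183, |AP|² = 693, |d|² = 61.
distance² = |AP|² − (AP·d)²/|d|² = 693 − 33489/61 = 144, so the distance is 12.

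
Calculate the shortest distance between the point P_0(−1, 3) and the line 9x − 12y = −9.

d = |9·(-1) + (-12)·3 − (-9)| / √(81 + 144) = |-36|/15 = 12/5.

12/5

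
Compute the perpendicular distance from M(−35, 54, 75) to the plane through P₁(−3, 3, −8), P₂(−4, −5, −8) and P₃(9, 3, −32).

25/9

P₁P₂ = (−1, −8, 0) and P₁P₃ = (12, 0, −24), so a normal is n = P₁P₂ × P₁P₃ = (192, −24, 96).
d = |192·(-35) + (-24)·54 + 96·75 − (-1416)| / √(36864 + 576 + 9216) = |600| / 216 = 25/9.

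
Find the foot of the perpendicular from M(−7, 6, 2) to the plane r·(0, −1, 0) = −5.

The perpendicular from M has direction n = (0, −1, 0): r = (−7, 6, 2) + μ(0, −1, 0).
Substitute into the plane: n·(M + μn) = -5 gives -6 + 1μ = -5, so μ = 1.
Foot = (−7, 6, 2) + 1·(0, −1, 0) = (−7, 5, 2).

(-7, 5, 2)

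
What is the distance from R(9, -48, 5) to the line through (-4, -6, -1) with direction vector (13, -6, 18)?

12√10

Direction vector d = (13, -6, 18).
AP = (13, -42, 6), and AP × d = (-720, -156, 468).
|AP × d|² = 761760 and |d|² = 529, so the distance is √(761760/529) = √1440 = 12√10.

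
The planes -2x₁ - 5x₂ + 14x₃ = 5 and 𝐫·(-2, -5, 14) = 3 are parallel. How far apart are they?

2/15

With common normal n = (-2, -5, 14) (|n| = 15), the distance is |5 − 3|/|n| = 2/15.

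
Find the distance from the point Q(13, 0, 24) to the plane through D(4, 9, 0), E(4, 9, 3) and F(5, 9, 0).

9

DE = (0, 0, 3) and DF = (1, 0, 0), so a normal is n = DE × DF = (0, 3, 0).
Then n·(13, 0, 24) - 27 = -27.
|n| = √(0 + 9 + 0) = 3, so the distance is |-27|/3 = 9.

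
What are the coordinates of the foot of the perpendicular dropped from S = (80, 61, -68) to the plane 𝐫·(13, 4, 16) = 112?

(1628/21, 1265/21, -1492/21)

n = (13, 4, 16), |n|² = 441, and n·S − 112 = 84.
t = 84/441 = 4/21, so the foot is S − t·n = (80, 61, -68) − (4/21)·(13, 4, 16) = (1628/21, 1265/21, -1492/21).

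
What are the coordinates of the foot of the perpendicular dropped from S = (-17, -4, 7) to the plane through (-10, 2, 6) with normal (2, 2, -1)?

(-11, 2, 4)

The perpendicular from S has direction n = (2, 2, -1): r = (-17, -4, 7) + λ(2, 2, -1).
Substitute into the plane: n·(S + λn) = -22 gives -49 + 9λ = -22, so λ = 3.
Foot = (-17, -4, 7) + 3·(2, 2, -1) = (-11, 2, 4).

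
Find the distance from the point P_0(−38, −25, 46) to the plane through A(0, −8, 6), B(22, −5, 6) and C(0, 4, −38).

20/23

AB = (22, 3, 0) and AC = (0, 12, −44), so a normal is n = AB × AC = (−132, 968, 264).
Then n·(−38, −25, 46) − (−6160) = −880.
|n| = √(17424 + 937024 + 69696) = 1012, so the distance is |-880|/1012 = 20/23.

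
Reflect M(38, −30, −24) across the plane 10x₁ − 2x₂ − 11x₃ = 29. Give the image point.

(-22, -18, 42)

With n = (10, −2, −11), the signed offset is (n·M − 29)/|n|² = 675/225 = 3.
M' = M − 2t·n = (38, −30, −24) − 6·(10, −2, −11) = (−22, −18, 42).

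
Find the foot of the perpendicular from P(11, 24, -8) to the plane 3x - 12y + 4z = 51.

(17, 0, 0)

The perpendicular from P has direction n = (3, -12, 4): r = (11, 24, -8) + μ(3, -12, 4).
Substitute into the plane: n·(P + μn) = 51 gives -287 + 169μ = 51, so μ = 2.
Foot = (11, 24, -8) + 2·(3, -12, 4) = (17, 0, 0).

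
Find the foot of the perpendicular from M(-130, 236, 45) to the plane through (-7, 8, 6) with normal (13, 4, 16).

The perpendicular from M has direction n = (13, 4, 16): r = (-130, 236, 45) + λ(13, 4, 16).
Substitute into the plane: n·(M + λn) = 37 gives -26 + 441λ = 37, so λ = 1/7.
Foot = (-130, 236, 45) + (1/7)·(13, 4, 16) = (-897/7, 1656/7, 331/7).

(-897/7, 1656/7, 331/7)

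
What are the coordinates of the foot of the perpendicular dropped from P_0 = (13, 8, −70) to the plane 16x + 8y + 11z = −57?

n = (16, 8, 11), |n|² = 441, and n·P_0 − (-57) = -441.
t = -441/441 = -1, so the foot is P_0 − t·n = (13, 8, −70) − (-1)·(16, 8, 11) = (29, 16, −59).

(29, 16, -59)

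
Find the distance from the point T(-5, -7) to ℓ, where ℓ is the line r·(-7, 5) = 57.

d = |(-7)·(-5) + 5·(-7) − 57| / √(49 + 25) = |-57|/√74 = 57/√74.

57√74/74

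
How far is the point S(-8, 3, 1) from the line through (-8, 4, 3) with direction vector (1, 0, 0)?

Direction vector d = (1, 0, 0).
AP = (0, -1, -2), and AP × d = (0, -2, 1).
|AP × d|² = 5 and |d|² = 1, so the distance is √5.

√5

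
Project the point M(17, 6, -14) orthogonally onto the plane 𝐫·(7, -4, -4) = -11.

(3, 14, -6)

The perpendicular from M has direction n = (7, -4, -4): r = (17, 6, -14) + μ(7, -4, -4).
Substitute into the plane: n·(M + μn) = -11 gives 151 + 81μ = -11, so μ = -2.
Foot = (17, 6, -14) + (-2)·(7, -4, -4) = (3, 14, -6).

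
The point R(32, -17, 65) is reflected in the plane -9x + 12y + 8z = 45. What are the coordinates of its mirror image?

With n = (-9, 12, 8), the signed offset is (n·R − 45)/|n|² = -17/289 = -1/17.
R' = R − 2t·n = (32, -17, 65) − (-2/17)·(-9, 12, 8) = (526/17, -265/17, 1121/17).

(526/17, -265/17, 1121/17)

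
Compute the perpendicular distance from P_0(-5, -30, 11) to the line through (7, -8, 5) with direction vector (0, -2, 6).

6√14

Direction vector d = (0, -2, 6).
AP = (-12, -22, 6); AP·d = 80, |AP|² = 664, |d|² = 40.
distance² = |AP|² − (AP·d)²/|d|² = 664 − 6400/40 = 504, so the distance is 6√14.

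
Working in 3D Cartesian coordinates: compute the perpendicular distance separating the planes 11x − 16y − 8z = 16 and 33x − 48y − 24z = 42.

2/21

Divide the second equation by 3 to match normals: 11x − 16y − 8z = 14.
Both planes have normal n = (11, −16, −8), |n| = 21. Any point on the first plane is at distance |14 − 16|/|n| = 2/21 from the second.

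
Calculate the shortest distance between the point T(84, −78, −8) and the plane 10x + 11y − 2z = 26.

28/15

d = |10·84 + 11·(-78) + (-2)·(-8) − 26| / √(100 + 121 + 4) = |-28| / 15 = 28/15.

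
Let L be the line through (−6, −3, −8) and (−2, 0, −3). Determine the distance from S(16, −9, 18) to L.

A direction vector is d = (4, 3, 5).
AP = (22, −6, 26); AP·d = 200, |AP|² = 1196, |d|² = 50.
distance² = |AP|² − (AP·d)²/|d|² = 1196 − 40000/50 = 396, so the distance is 6√11.

6√11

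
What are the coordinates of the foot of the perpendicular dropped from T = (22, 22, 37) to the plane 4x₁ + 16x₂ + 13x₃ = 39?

n = (4, 16, 13), |n|² = 441, and n·T − 39 = 882.
t = 882/441 = 2, so the foot is T − t·n = (22, 22, 37) − 2·(4, 16, 13) = (14, -10, 11).

(14, -10, 11)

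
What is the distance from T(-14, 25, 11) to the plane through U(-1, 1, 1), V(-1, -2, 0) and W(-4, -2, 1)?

UV = (0, -3, -1) and UW = (-3, -3, 0), so a normal is n = UV × UW = (-3, 3, -9).
n = (-3, 3, -9); n·P − (-3) = 21; |n| = 3√11; distance = 21/(3√11) = 7/√11.

7√11/11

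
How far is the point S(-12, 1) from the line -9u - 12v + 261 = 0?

The normal to the line is n = (-9, -12) with |n| = 15.
|n·S − (-261)| = |96 − (-261)| = 357, so the distance is 357/15 = 119/5.

119/5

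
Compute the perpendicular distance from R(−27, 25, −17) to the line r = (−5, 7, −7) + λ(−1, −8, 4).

2√146

Direction vector d = (−1, −8, 4).
AP = (−22, 18, −10); AP·d = -162, |AP|² = 908, |d|² = 81.
distance² = |AP|² − (AP·d)²/|d|² = 908 − 26244/81 = 584, so the distance is 2√146.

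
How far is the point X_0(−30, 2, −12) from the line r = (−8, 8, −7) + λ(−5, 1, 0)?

Direction vector d = (−5, 1, 0).
AP = (−22, −6, −5); AP·d = 104, |AP|² = 545, |d|² = 26.
distance² = |AP|² − (AP·d)²/|d|² = 545 − 10816/26 = 129, so the distance is √129.

√129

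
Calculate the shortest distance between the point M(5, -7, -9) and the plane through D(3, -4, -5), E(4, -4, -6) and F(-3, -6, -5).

7/√11

DE = (1, 0, -1) and DF = (-6, -2, 0), so a normal is n = DE × DF = (-2, 6, -2).
n = (-2, 6, -2); n·P − (-20) = -14; |n| = 2√11; distance = 14/(2√11) = 7/√11.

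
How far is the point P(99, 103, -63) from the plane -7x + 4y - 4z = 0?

n = (-7, 4, -4); n·P − 0 = -29; |n| = 9; distance = 29/9.

29/9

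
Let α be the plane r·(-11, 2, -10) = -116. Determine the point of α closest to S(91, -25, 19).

(36, -15, -31)

The perpendicular from S has direction n = (-11, 2, -10): r = (91, -25, 19) + μ(-11, 2, -10).
Substitute into the plane: n·(S + μn) = -116 gives -1241 + 225μ = -116, so μ = 5.
Foot = (91, -25, 19) + 5·(-11, 2, -10) = (36, -15, -31).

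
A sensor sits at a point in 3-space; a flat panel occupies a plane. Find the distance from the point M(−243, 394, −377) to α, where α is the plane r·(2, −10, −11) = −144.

9

n = (2, −10, −11); n·P − (-144) = -135; |n| = 15; distance = 135/15 = 9.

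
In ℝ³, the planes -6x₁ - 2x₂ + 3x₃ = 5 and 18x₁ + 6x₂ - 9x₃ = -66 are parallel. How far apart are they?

Divide the second equation by -3 to match normals: -6x₁ - 2x₂ + 3x₃ = 22.
With common normal n = (-6, -2, 3) (|n| = 7), the distance is |5 − 22|/|n| = 17/7.

17/7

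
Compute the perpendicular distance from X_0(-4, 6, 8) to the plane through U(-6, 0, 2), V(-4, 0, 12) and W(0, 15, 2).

4√30/15

UV = (2, 0, 10) and UW = (6, 15, 0), so a normal is n = UV × UW = (-150, 60, 30).
n = (-150, 60, 30); n·P − 960 = 240; |n| = 30√30; distance = 240/(30√30) = 8/√30.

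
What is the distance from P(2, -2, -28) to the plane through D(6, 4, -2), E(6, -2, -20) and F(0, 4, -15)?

4/23

DE = (0, -6, -18) and DF = (-6, 0, -13), so a normal is n = DE × DF = (78, 108, -36).
n = (78, 108, -36); n·P − 972 = -24; |n| = 138; distance = 24/138 = 4/23.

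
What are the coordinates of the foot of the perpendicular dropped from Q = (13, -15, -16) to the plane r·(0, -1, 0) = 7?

The perpendicular from Q has direction n = (0, -1, 0): r = (13, -15, -16) + μ(0, -1, 0).
Substitute into the plane: n·(Q + μn) = 7 gives 15 + 1μ = 7, so μ = -8.
Foot = (13, -15, -16) + (-8)·(0, -1, 0) = (13, -7, -16).

(13, -7, -16)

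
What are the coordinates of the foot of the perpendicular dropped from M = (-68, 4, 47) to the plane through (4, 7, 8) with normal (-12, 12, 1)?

n = (-12, 12, 1), |n|² = 289, and n·M − 44 = 867.
t = 867/289 = 3, so the foot is M − t·n = (-68, 4, 47) − 3·(-12, 12, 1) = (-32, -32, 44).

(-32, -32, 44)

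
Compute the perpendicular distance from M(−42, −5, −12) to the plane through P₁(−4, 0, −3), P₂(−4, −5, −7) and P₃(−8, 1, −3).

P₁P₂ = (0, −5, −4) and P₁P₃ = (−4, 1, 0), so a normal is n = P₁P₂ × P₁P₃ = (4, 16, −20).
Then n·(−42, −5, −12) − 44 = −52.
|n| = √(16 + 256 + 400) = 4√42, so the distance is |-52|/(4√42) = 13/√42.

13/√42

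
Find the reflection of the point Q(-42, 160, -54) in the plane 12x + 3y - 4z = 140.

(-642/13, 2056/13, -670/13)

With n = (12, 3, -4), the signed offset is (n·Q − 140)/|n|² = 52/169 = 4/13.
Q' = Q − 2t·n = (-42, 160, -54) − (8/13)·(12, 3, -4) = (-642/13, 2056/13, -670/13).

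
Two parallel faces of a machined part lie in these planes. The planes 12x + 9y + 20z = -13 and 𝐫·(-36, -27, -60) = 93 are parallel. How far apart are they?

18/25

Divide the second equation by -3 to match normals: 12x + 9y + 20z = -31.
With common normal n = (12, 9, 20) (|n| = 25), the distance is |(-13) − (-31)|/|n| = 18/25.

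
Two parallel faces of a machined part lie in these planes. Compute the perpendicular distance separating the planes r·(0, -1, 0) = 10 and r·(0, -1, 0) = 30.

Both planes have normal n = (0, -1, 0), |n| = 1. Any point on the first plane is at distance |30 − 10|/|n| = 20/1 = 20 from the second.

20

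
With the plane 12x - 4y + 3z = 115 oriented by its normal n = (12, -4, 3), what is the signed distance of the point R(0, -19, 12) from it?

n·R − 115 = -3.
|n| = 13, so the signed distance is -3/13.

-3/13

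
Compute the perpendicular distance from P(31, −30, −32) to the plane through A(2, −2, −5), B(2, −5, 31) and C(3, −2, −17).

15/17

AB = (0, −3, 36) and AC = (1, 0, −12), so a normal is n = AB × AC = (36, 36, 3).
n = (36, 36, 3); n·P − (-15) = -45; |n| = 51; distance = 45/51 = 15/17.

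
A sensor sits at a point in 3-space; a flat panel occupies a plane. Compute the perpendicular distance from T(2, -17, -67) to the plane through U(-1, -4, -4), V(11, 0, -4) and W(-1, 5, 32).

21/13

UV = (12, 4, 0) and UW = (0, 9, 36), so a normal is n = UV × UW = (144, -432, 108).
n = (144, -432, 108); n·P − 1152 = -756; |n| = 468; distance = 756/468 = 21/13.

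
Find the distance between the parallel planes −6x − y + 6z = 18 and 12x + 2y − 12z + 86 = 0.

25√73/73

Divide the second equation by -2 to match normals: −6x − y + 6z = 43.
Both planes have normal n = (−6, −1, 6), |n| = √73. Any point on the first plane is at distance |43 − 18|/|n| = 25/√73 = 25√73/73 from the second.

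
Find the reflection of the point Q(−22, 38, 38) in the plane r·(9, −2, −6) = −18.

(50, 22, -10)

n = (9, −2, −6), |n|² = 121, n·Q − (-18) = -484, so t = -484/121 = -4.
Foot F = Q − (-4)·n = (14, 30, 14); the reflection is 2F − Q = (50, 22, −10).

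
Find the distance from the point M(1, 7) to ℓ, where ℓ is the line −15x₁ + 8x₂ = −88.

d = |(-15)·1 + 8·7 − (-88)| / √(225 + 64) = |129|/17 = 129/17.

129/17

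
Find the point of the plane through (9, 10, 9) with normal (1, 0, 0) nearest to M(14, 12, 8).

n = (1, 0, 0), |n|² = 1, and n·M − 9 = 5.
t = 5/1 = 5, so the foot is M − t·n = (14, 12, 8) − 5·(1, 0, 0) = (9, 12, 8).

(9, 12, 8)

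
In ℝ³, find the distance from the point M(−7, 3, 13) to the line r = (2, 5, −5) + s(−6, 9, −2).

√409

Direction vector d = (−6, 9, −2).
AP = (−9, −2, 18); AP·d = 0, |AP|² = 409, |d|² = 121.
distance² = |AP|² − (AP·d)²/|d|² = 409 − 0/121 = 409, so the distance is √409.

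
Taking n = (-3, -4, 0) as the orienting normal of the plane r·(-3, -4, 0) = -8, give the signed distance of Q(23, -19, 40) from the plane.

n·Q − (-8) = 15.
|n| = 5, so the signed distance is 15/5 = 3.

3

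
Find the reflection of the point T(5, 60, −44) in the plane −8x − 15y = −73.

n = (−8, −15, 0), |n|² = 289, n·T − (-73) = -867, so t = -867/289 = -3.
Foot F = T − (-3)·n = (−19, 15, −44); the reflection is 2F − T = (−43, −30, −44).

(-43, -30, -44)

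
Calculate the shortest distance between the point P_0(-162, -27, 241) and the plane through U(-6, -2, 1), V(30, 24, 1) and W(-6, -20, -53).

6

UV = (36, 26, 0) and UW = (0, -18, -54), so a normal is n = UV × UW = (-1404, 1944, -648).
n = (-1404, 1944, -648); n·P − 3888 = 14904; |n| = 2484; distance = 14904/2484 = 6.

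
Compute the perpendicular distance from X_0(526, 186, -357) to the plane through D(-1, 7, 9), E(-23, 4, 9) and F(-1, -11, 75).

7

DE = (-22, -3, 0) and DF = (0, -18, 66), so a normal is n = DE × DF = (-198, 1452, 396).
Then n·(526, 186, -357) - 13926 = 10626.
|n| = √(39204 + 2108304 + 156816) = 1518, so the distance is |10626|/1518 = 7.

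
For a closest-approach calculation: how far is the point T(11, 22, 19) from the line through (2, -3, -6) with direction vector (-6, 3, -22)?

√802

Direction vector d = (-6, 3, -22).
AP = (9, 25, 25), and AP × d = (-625, 48, 177).
|AP × d|² = 424258 and |d|² = 529, so the distance is √(424258/529) = √802.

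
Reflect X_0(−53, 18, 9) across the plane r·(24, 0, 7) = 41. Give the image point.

With n = (24, 0, 7), the signed offset is (n·X_0 − 41)/|n|² = -1250/625 = -2.
X_0' = X_0 − 2t·n = (−53, 18, 9) − (-4)·(24, 0, 7) = (43, 18, 37).

(43, 18, 37)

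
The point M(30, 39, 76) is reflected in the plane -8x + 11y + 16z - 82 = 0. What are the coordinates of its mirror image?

With n = (-8, 11, 16), the signed offset is (n·M − 82)/|n|² = 1323/441 = 3.
M' = M − 2t·n = (30, 39, 76) − 6·(-8, 11, 16) = (78, -27, -20).

(78, -27, -20)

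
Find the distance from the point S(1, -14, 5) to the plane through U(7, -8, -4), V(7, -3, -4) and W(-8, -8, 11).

3/√2

UV = (0, 5, 0) and UW = (-15, 0, 15), so a normal is n = UV × UW = (75, 0, 75).
d = |75·1 + 75·5 − 225| / √(5625 + 0 + 5625) = |225| / (75√2) = 3√2/2.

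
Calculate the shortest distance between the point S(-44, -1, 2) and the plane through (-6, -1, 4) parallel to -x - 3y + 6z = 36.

Parallel planes share the normal n = (-1, -3, 6); since (-6, -1, 4) lies on the plane, its equation is -x - 3y + 6z = 33.
Then n·(-44, -1, 2) - 33 = 26.
|n| = √(1 + 9 + 36) = √46, so the distance is |26|/√46 = 13√46/23.

26/√46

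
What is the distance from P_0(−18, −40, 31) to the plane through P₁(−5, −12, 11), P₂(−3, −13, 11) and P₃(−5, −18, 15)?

P₁P₂ = (2, −1, 0) and P₁P₃ = (0, −6, 4), so a normal is n = P₁P₂ × P₁P₃ = (−4, −8, −12).
n = (−4, −8, −12); n·P − (-16) = 36; |n| = 4√14; distance = 36/(4√14) = 9/√14.

9/√14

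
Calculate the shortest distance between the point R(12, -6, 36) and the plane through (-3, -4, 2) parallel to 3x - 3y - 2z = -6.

Parallel planes share the normal n = (3, -3, -2); since (-3, -4, 2) lies on the plane, its equation is 3x - 3y - 2z = -1.
n = (3, -3, -2); n·P − (-1) = -17; |n| = √22; distance = 17/√22 = 17√22/22.

17/√22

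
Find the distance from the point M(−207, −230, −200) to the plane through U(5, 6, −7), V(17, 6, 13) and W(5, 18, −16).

8

UV = (12, 0, 20) and UW = (0, 12, −9), so a normal is n = UV × UW = (−240, 108, 144).
Then n·(−207, −230, −200) − (−1560) = −2400.
|n| = √(57600 + 11664 + 20736) = 300, so the distance is |-2400|/300 = 8.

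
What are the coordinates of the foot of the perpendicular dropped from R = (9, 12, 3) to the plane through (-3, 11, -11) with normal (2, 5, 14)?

n = (2, 5, 14), |n|² = 225, and n·R − (-105) = 225.
t = 225/225 = 1, so the foot is R − t·n = (9, 12, 3) − 1·(2, 5, 14) = (7, 7, -11).

(7, 7, -11)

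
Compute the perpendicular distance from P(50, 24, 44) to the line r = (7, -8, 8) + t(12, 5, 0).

√1465

Direction vector d = (12, 5, 0).
AP = (43, 32, 36), and AP × d = (-180, 432, -169).
|AP × d|² = 247585 and |d|² = 169, so the distance is √(247585/169) = √1465.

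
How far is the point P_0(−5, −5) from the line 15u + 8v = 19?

134/17

d = |15·(-5) + 8·(-5) − 19| / √(225 + 64) = |-134|/17 = 134/17.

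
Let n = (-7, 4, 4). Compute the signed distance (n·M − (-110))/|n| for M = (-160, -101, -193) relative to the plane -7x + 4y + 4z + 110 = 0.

n·M − (-110) = 54.
|n| = 9, so the signed distance is 54/9 = 6.

6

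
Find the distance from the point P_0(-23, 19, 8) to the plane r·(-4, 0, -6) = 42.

1/√13

Normal vector n = (-4, 0, -6), and n·(-23, 19, 8) - 42 = 2.
|n| = √(16 + 0 + 36) = 2√13, so the distance is |2|/(2√13) = 1/√13.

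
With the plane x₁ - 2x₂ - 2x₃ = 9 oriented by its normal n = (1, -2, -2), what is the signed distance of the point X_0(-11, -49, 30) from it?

n·X_0 − 9 = 18.
|n| = 3, so the signed distance is 18/3 = 6.

6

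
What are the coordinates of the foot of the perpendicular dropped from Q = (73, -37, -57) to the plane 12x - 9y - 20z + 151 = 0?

(25, -1, 23)

n = (12, -9, -20), |n|² = 625, and n·Q − (-151) = 2500.
t = 2500/625 = 4, so the foot is Q − t·n = (73, -37, -57) − 4·(12, -9, -20) = (25, -1, 23).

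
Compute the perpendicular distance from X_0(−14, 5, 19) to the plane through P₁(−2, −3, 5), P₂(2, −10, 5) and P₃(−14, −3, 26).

P₁P₂ = (4, −7, 0) and P₁P₃ = (−12, 0, 21), so a normal is n = P₁P₂ × P₁P₃ = (−147, −84, −84).
n = (−147, −84, −84); n·P − 126 = -84; |n| = 189; distance = 84/189 = 4/9.

4/9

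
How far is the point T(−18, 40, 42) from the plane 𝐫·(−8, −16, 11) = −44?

d = |(-8)·(-18) + (-16)·40 + 11·42 − (-44)| / √(64 + 256 + 121) = |10| / 21 = 10/21.

10/21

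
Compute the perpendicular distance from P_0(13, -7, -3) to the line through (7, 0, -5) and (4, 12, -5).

A direction vector is d = (-3, 12, 0).
AP = (6, -7, 2), and AP × d = (-24, -6, 51).
|AP × d|² = 3213 and |d|² = 153, so the distance is √(3213/153) = √21.

√21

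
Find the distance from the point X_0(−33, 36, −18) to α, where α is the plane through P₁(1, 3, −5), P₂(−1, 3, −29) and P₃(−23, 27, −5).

P₁P₂ = (−2, 0, −24) and P₁P₃ = (−24, 24, 0), so a normal is n = P₁P₂ × P₁P₃ = (576, 576, −48).
n = (576, 576, −48); n·P − 2544 = 48; |n| = 816; distance = 48/816 = 1/17.

1/17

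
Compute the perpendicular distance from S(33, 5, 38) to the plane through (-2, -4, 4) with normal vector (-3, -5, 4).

7√2/5

The plane has equation n·(r − (-2, -4, 4)) = 0, i.e. n·r = 42.
Then n·(33, 5, 38) - 42 = -14.
|n| = √(9 + 25 + 16) = 5√2, so the distance is |-14|/(5√2) = 7√2/5.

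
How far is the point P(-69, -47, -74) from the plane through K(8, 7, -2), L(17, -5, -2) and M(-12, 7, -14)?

KL = (9, -12, 0) and KM = (-20, 0, -12), so a normal is n = KL × KM = (144, 108, -240).
Then n·(-69, -47, -74) - 2388 = 360.
|n| = √(20736 + 11664 + 57600) = 300, so the distance is |360|/300 = 6/5.

6/5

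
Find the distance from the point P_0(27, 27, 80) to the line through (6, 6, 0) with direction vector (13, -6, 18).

√2521

Direction vector d = (13, -6, 18).
AP = (21, 21, 80), and AP × d = (858, 662, -399).
|AP × d|² = 1333609 and |d|² = 529, so the distance is √(1333609/529) = √2521.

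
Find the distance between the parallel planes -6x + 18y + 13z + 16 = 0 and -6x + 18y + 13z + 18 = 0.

Both planes have normal n = (-6, 18, 13), |n| = 23. Any point on the first plane is at distance |(-18) − (-16)|/|n| = 2/23 from the second.

2/23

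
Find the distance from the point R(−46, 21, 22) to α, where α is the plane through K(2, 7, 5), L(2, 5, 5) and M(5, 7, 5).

KL = (0, −2, 0) and KM = (3, 0, 0), so a normal is n = KL × KM = (0, 0, 6).
Then n·(−46, 21, 22) − 30 = 102.
|n| = √(0 + 0 + 36) = 6, so the distance is |102|/6 = 17.

17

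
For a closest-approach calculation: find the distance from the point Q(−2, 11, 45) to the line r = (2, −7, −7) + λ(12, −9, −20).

4√34

Direction vector d = (12, −9, −20).
AP = (−4, 18, 52); AP·d = -1250, |AP|² = 3044, |d|² = 625.
distance² = |AP|² − (AP·d)²/|d|² = 3044 − 1562500/625 = 544, so the distance is 4√34.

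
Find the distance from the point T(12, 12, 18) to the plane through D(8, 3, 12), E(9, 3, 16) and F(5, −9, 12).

DE = (1, 0, 4) and DF = (−3, −12, 0), so a normal is n = DE × DF = (48, −12, −12).
n = (48, −12, −12); n·P − 204 = 12; |n| = 36√2; distance = 12/(36√2) = 1/(3√2).

√2/6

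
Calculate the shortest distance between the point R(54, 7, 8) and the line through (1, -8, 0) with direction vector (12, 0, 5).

√394

Direction vector d = (12, 0, 5).
AP = (53, 15, 8), and AP × d = (75, -169, -180).
|AP × d|² = 66586 and |d|² = 169, so the distance is √(66586/169) = √394.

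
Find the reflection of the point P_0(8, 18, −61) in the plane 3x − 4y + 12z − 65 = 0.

(38, -22, 59)

With n = (3, −4, 12), the signed offset is (n·P_0 − 65)/|n|² = -845/169 = -5.
P_0' = P_0 − 2t·n = (8, 18, −61) − (-10)·(3, −4, 12) = (38, −22, 59).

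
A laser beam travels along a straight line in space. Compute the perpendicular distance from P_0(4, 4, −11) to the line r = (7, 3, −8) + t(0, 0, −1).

Direction vector d = (0, 0, −1).
AP = (−3, 1, −3), and AP × d = (−1, −3, 0).
|AP × d|² = 10 and |d|² = 1, so the distance is √10.

√10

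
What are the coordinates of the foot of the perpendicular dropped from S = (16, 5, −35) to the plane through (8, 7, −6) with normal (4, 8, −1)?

n = (4, 8, −1), |n|² = 81, and n·S − 94 = 45.
t = 45/81 = 5/9, so the foot is S − t·n = (16, 5, −35) − (5/9)·(4, 8, −1) = (124/9, 5/9, −310/9).

(124/9, 5/9, -310/9)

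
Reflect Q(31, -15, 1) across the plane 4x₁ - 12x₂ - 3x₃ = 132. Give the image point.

With n = (4, -12, -3), the signed offset is (n·Q − 132)/|n|² = 169/169 = 1.
Q' = Q − 2t·n = (31, -15, 1) − 2·(4, -12, -3) = (23, 9, 7).

(23, 9, 7)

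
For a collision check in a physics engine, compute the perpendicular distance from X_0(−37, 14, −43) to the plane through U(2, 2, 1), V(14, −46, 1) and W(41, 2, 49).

UV = (12, −48, 0) and UW = (39, 0, 48), so a normal is n = UV × UW = (−2304, −576, 1872).
Then n·(−37, 14, −43) − (−3888) = 576.
|n| = √(5308416 + 331776 + 3504384) = 3024, so the distance is |576|/3024 = 4/21.

4/21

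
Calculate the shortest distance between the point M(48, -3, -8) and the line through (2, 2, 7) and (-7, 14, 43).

A direction vector is d = (-9, 12, 36).
AP = (46, -5, -15), and AP × d = (0, -1521, 507).
|AP × d|² = 2570490 and |d|² = 1521, so the distance is √(2570490/1521) = √1690 = 13√10.

13√10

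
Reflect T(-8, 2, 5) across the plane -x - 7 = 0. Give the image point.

(-6, 2, 5)

n = (-1, 0, 0), |n|² = 1, n·T − 7 = 1, so t = 1/1 = 1.
Foot F = T − 1·n = (-7, 2, 5); the reflection is 2F − T = (-6, 2, 5).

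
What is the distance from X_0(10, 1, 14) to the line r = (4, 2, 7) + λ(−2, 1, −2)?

Direction vector d = (−2, 1, −2).
AP = (6, −1, 7); AP·d = -27, |AP|² = 86, |d|² = 9.
distance² = |AP|² − (AP·d)²/|d|² = 86 − 729/9 = 5, so the distance is √5.

√5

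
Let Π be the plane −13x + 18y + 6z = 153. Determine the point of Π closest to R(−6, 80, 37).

n = (−13, 18, 6), |n|² = 529, and n·R − 153 = 1587.
t = 1587/529 = 3, so the foot is R − t·n = (−6, 80, 37) − 3·(−13, 18, 6) = (33, 26, 19).

(33, 26, 19)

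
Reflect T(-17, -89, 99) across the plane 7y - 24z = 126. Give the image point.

With n = (0, 7, -24), the signed offset is (n·T − 126)/|n|² = -3125/625 = -5.
T' = T − 2t·n = (-17, -89, 99) − (-10)·(0, 7, -24) = (-17, -19, -141).

(-17, -19, -141)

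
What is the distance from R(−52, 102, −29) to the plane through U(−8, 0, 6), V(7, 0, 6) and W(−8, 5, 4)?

UV = (15, 0, 0) and UW = (0, 5, −2), so a normal is n = UV × UW = (0, 30, 75).
Then n·(−52, 102, −29) − 450 = 435.
|n| = √(0 + 900 + 5625) = 15√29, so the distance is |435|/(15√29) = √29.

√29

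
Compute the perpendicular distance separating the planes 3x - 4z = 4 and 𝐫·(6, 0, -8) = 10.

1/5

Divide the second equation by 2 to match normals: 3x - 4z = 5.
Both planes have normal n = (3, 0, -4), |n| = 5. Any point on the first plane is at distance |5 − 4|/|n| = 1/5 from the second.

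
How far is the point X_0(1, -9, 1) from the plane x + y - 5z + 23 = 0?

10√3/9

Normal vector n = (1, 1, -5), and n·(1, -9, 1) - (-23) = 10.
|n| = √(1 + 1 + 25) = 3√3, so the distance is |10|/(3√3) = 10√3/9.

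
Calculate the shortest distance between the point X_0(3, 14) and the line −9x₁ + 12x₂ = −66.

The normal to the line is n = (−9, 12) with |n| = 15.
|n·X_0 − (-66)| = |141 − (-66)| = 207, so the distance is 207/15 = 69/5.

69/5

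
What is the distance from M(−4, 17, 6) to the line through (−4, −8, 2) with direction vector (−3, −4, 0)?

Direction vector d = (−3, −4, 0).
AP = (0, 25, 4), and AP × d = (16, −12, 75).
|AP × d|² = 6025 and |d|² = 25, so the distance is √(6025/25) = √241.

√241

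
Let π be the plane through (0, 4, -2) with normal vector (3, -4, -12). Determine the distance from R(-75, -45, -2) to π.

29/13

The plane has equation n·(r − (0, 4, -2)) = 0, i.e. n·r = 8.
Then n·(-75, -45, -2) - 8 = -29.
|n| = √(9 + 16 + 144) = 13, so the distance is |-29|/13 = 29/13.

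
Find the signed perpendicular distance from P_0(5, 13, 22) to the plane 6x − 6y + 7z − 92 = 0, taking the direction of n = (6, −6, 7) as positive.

14/11

n·P_0 − 92 = 14.
|n| = 11, so the signed distance is 14/11.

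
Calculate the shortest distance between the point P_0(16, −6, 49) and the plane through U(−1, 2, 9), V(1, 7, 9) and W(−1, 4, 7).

UV = (2, 5, 0) and UW = (0, 2, −2), so a normal is n = UV × UW = (−10, 4, 4).
d = |(-10)·16 + 4·(-6) + 4·49 − 54| / √(100 + 16 + 16) = |-42| / (2√33) = 7√33/11.

7√33/11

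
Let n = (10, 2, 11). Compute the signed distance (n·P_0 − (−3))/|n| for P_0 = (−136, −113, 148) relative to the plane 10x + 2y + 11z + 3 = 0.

3

n·P_0 − (-3) = 45.
|n| = 15, so the signed distance is 45/15 = 3.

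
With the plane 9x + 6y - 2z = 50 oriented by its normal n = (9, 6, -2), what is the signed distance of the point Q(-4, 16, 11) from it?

-12/11

n·Q − 50 = -12.
|n| = 11, so the signed distance is -12/11.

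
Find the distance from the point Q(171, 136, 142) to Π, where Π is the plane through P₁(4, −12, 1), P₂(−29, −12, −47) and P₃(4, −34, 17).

3

P₁P₂ = (−33, 0, −48) and P₁P₃ = (0, −22, 16), so a normal is n = P₁P₂ × P₁P₃ = (−1056, 528, 726).
Then n·(171, 136, 142) − (−9834) = 4158.
|n| = √(1115136 + 278784 + 527076) = 1386, so the distance is |4158|/1386 = 3.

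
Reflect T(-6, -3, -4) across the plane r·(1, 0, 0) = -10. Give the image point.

(-14, -3, -4)

n = (1, 0, 0), |n|² = 1, n·T − (-10) = 4, so t = 4/1 = 4.
Foot F = T − 4·n = (-10, -3, -4); the reflection is 2F − T = (-14, -3, -4).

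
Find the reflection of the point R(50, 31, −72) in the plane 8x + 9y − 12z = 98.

With n = (8, 9, −12), the signed offset is (n·R − 98)/|n|² = 1445/289 = 5.
R' = R − 2t·n = (50, 31, −72) − 10·(8, 9, −12) = (−30, −59, 48).

(-30, -59, 48)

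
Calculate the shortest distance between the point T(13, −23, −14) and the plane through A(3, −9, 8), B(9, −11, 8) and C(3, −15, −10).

10/√11

AB = (6, −2, 0) and AC = (0, −6, −18), so a normal is n = AB × AC = (36, 108, −36).
Then n·(13, −23, −14) − (−1152) = −360.
|n| = √(1296 + 11664 + 1296) = 36√11, so the distance is |-360|/(36√11) = 10/√11.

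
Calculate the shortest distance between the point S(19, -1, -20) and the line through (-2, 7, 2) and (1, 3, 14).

A direction vector is d = (3, -4, 12).
AP = (21, -8, -22), and AP × d = (-184, -318, -60).
|AP × d|² = 138580 and |d|² = 169, so the distance is √(138580/169) = √820 = 2√205.

2√205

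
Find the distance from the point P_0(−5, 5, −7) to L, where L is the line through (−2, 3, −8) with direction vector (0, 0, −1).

Direction vector d = (0, 0, −1).
AP = (−3, 2, 1); AP·d = -1, |AP|² = 14, |d|² = 1.
distance² = |AP|² − (AP·d)²/|d|² = 14 − 1/1 = 13, so the distance is √13.

√13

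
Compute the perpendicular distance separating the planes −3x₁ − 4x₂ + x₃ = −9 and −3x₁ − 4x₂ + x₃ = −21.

With common normal n = (−3, −4, 1) (|n| = √26), the distance is |(-9) − (-21)|/|n| = 12/√26 = 6√26/13.

12/√26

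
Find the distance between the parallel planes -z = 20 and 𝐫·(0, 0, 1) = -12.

Divide the second equation by -1 to match normals: -z = 12.
Both planes have normal n = (0, 0, -1), |n| = 1. Any point on the first plane is at distance |12 − 20|/|n| = 8/1 = 8 from the second.

8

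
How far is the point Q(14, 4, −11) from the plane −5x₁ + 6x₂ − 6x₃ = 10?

Normal vector n = (−5, 6, −6), and n·(14, 4, −11) − 10 = 10.
|n| = √(25 + 36 + 36) = √97, so the distance is |10|/√97 = 10/√97.

10√97/97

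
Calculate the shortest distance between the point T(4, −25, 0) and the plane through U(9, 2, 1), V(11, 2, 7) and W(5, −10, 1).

13√11/11

UV = (2, 0, 6) and UW = (−4, −12, 0), so a normal is n = UV × UW = (72, −24, −24).
Then n·(4, −25, 0) − 576 = 312.
|n| = √(5184 + 576 + 576) = 24√11, so the distance is |312|/(24√11) = 13/√11.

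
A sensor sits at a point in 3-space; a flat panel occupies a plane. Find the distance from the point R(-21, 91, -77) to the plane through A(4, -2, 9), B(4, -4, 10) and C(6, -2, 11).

AB = (0, -2, 1) and AC = (2, 0, 2), so a normal is n = AB × AC = (-4, 2, 4).
d = |(-4)·(-21) + 2·91 + 4·(-77) − 16| / √(16 + 4 + 16) = |-58| / 6 = 29/3.

29/3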